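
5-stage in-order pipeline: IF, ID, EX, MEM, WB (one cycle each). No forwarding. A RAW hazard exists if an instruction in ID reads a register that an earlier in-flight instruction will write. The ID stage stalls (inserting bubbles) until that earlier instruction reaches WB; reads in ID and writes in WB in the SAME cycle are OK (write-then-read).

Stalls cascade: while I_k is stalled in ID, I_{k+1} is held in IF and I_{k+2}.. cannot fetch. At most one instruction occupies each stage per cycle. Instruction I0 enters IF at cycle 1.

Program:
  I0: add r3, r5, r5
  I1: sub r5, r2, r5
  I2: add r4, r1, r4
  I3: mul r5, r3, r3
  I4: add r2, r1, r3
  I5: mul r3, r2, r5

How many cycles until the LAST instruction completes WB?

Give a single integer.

Answer: 12

Derivation:
I0 add r3 <- r5,r5: IF@1 ID@2 stall=0 (-) EX@3 MEM@4 WB@5
I1 sub r5 <- r2,r5: IF@2 ID@3 stall=0 (-) EX@4 MEM@5 WB@6
I2 add r4 <- r1,r4: IF@3 ID@4 stall=0 (-) EX@5 MEM@6 WB@7
I3 mul r5 <- r3,r3: IF@4 ID@5 stall=0 (-) EX@6 MEM@7 WB@8
I4 add r2 <- r1,r3: IF@5 ID@6 stall=0 (-) EX@7 MEM@8 WB@9
I5 mul r3 <- r2,r5: IF@6 ID@7 stall=2 (RAW on I4.r2 (WB@9)) EX@10 MEM@11 WB@12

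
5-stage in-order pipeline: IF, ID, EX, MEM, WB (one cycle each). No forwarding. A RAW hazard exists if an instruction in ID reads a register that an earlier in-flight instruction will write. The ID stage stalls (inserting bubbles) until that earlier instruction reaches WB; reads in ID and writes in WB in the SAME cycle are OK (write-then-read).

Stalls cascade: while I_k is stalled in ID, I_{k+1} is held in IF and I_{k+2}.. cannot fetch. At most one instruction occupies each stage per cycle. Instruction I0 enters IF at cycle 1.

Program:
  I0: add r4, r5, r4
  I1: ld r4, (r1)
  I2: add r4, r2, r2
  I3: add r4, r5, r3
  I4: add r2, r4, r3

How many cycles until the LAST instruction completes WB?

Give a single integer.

Answer: 11

Derivation:
I0 add r4 <- r5,r4: IF@1 ID@2 stall=0 (-) EX@3 MEM@4 WB@5
I1 ld r4 <- r1: IF@2 ID@3 stall=0 (-) EX@4 MEM@5 WB@6
I2 add r4 <- r2,r2: IF@3 ID@4 stall=0 (-) EX@5 MEM@6 WB@7
I3 add r4 <- r5,r3: IF@4 ID@5 stall=0 (-) EX@6 MEM@7 WB@8
I4 add r2 <- r4,r3: IF@5 ID@6 stall=2 (RAW on I3.r4 (WB@8)) EX@9 MEM@10 WB@11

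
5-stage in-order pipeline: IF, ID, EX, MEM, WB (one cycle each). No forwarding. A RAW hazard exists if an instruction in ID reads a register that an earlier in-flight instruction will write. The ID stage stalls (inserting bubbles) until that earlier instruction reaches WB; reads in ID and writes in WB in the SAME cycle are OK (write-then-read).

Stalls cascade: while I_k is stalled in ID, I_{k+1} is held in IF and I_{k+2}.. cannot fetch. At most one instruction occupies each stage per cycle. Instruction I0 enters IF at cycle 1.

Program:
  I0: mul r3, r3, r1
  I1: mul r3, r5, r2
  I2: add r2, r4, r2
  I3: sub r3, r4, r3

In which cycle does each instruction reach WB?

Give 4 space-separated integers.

Answer: 5 6 7 9

Derivation:
I0 mul r3 <- r3,r1: IF@1 ID@2 stall=0 (-) EX@3 MEM@4 WB@5
I1 mul r3 <- r5,r2: IF@2 ID@3 stall=0 (-) EX@4 MEM@5 WB@6
I2 add r2 <- r4,r2: IF@3 ID@4 stall=0 (-) EX@5 MEM@6 WB@7
I3 sub r3 <- r4,r3: IF@4 ID@5 stall=1 (RAW on I1.r3 (WB@6)) EX@7 MEM@8 WB@9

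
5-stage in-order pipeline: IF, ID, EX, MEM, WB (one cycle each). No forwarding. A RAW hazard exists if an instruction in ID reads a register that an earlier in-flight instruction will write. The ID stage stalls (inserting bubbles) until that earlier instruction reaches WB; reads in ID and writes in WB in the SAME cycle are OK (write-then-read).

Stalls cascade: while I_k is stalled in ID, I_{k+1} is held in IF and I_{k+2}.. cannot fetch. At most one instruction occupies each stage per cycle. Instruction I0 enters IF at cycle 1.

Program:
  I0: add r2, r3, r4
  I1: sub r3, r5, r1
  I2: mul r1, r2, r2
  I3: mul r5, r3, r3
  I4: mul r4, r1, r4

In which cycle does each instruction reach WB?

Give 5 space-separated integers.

I0 add r2 <- r3,r4: IF@1 ID@2 stall=0 (-) EX@3 MEM@4 WB@5
I1 sub r3 <- r5,r1: IF@2 ID@3 stall=0 (-) EX@4 MEM@5 WB@6
I2 mul r1 <- r2,r2: IF@3 ID@4 stall=1 (RAW on I0.r2 (WB@5)) EX@6 MEM@7 WB@8
I3 mul r5 <- r3,r3: IF@4 ID@6 stall=0 (-) EX@7 MEM@8 WB@9
I4 mul r4 <- r1,r4: IF@6 ID@7 stall=1 (RAW on I2.r1 (WB@8)) EX@9 MEM@10 WB@11

Answer: 5 6 8 9 11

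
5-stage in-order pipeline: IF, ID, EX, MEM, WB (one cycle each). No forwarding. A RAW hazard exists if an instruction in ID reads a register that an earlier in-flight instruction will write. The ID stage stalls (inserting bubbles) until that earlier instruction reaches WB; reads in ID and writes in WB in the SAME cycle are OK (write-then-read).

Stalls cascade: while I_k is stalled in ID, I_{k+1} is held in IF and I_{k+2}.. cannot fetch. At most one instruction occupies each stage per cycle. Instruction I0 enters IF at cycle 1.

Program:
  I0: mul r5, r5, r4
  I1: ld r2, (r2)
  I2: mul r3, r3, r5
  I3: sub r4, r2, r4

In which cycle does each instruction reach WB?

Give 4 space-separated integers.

I0 mul r5 <- r5,r4: IF@1 ID@2 stall=0 (-) EX@3 MEM@4 WB@5
I1 ld r2 <- r2: IF@2 ID@3 stall=0 (-) EX@4 MEM@5 WB@6
I2 mul r3 <- r3,r5: IF@3 ID@4 stall=1 (RAW on I0.r5 (WB@5)) EX@6 MEM@7 WB@8
I3 sub r4 <- r2,r4: IF@4 ID@6 stall=0 (-) EX@7 MEM@8 WB@9

Answer: 5 6 8 9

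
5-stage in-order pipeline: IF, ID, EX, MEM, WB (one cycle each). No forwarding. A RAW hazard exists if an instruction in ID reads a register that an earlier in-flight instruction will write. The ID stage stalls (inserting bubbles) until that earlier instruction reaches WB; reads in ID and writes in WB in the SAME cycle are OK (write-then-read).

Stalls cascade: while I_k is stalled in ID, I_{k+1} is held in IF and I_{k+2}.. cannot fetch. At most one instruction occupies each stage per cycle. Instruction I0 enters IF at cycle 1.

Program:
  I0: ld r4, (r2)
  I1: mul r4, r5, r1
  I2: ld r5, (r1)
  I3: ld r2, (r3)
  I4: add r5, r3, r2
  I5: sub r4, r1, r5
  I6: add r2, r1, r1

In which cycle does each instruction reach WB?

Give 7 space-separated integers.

I0 ld r4 <- r2: IF@1 ID@2 stall=0 (-) EX@3 MEM@4 WB@5
I1 mul r4 <- r5,r1: IF@2 ID@3 stall=0 (-) EX@4 MEM@5 WB@6
I2 ld r5 <- r1: IF@3 ID@4 stall=0 (-) EX@5 MEM@6 WB@7
I3 ld r2 <- r3: IF@4 ID@5 stall=0 (-) EX@6 MEM@7 WB@8
I4 add r5 <- r3,r2: IF@5 ID@6 stall=2 (RAW on I3.r2 (WB@8)) EX@9 MEM@10 WB@11
I5 sub r4 <- r1,r5: IF@6 ID@9 stall=2 (RAW on I4.r5 (WB@11)) EX@12 MEM@13 WB@14
I6 add r2 <- r1,r1: IF@9 ID@12 stall=0 (-) EX@13 MEM@14 WB@15

Answer: 5 6 7 8 11 14 15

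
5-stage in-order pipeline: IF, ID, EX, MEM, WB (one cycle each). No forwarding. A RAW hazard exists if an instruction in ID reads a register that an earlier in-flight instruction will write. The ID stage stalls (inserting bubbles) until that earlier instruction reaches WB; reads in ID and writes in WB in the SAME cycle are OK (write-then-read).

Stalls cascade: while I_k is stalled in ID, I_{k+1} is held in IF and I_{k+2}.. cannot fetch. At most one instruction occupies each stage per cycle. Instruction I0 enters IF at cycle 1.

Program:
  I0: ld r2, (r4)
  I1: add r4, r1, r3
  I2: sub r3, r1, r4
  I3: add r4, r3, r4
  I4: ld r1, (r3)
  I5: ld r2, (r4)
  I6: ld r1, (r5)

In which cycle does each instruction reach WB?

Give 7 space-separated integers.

I0 ld r2 <- r4: IF@1 ID@2 stall=0 (-) EX@3 MEM@4 WB@5
I1 add r4 <- r1,r3: IF@2 ID@3 stall=0 (-) EX@4 MEM@5 WB@6
I2 sub r3 <- r1,r4: IF@3 ID@4 stall=2 (RAW on I1.r4 (WB@6)) EX@7 MEM@8 WB@9
I3 add r4 <- r3,r4: IF@4 ID@7 stall=2 (RAW on I2.r3 (WB@9)) EX@10 MEM@11 WB@12
I4 ld r1 <- r3: IF@7 ID@10 stall=0 (-) EX@11 MEM@12 WB@13
I5 ld r2 <- r4: IF@10 ID@11 stall=1 (RAW on I3.r4 (WB@12)) EX@13 MEM@14 WB@15
I6 ld r1 <- r5: IF@11 ID@13 stall=0 (-) EX@14 MEM@15 WB@16

Answer: 5 6 9 12 13 15 16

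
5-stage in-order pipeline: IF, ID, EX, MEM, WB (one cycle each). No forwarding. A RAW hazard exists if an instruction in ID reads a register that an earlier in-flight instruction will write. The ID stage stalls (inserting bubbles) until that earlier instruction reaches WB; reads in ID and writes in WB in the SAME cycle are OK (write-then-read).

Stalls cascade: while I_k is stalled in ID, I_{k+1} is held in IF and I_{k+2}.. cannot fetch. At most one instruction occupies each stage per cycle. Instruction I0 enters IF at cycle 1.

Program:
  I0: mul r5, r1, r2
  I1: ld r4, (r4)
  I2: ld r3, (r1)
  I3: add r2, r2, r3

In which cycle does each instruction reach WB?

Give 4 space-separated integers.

Answer: 5 6 7 10

Derivation:
I0 mul r5 <- r1,r2: IF@1 ID@2 stall=0 (-) EX@3 MEM@4 WB@5
I1 ld r4 <- r4: IF@2 ID@3 stall=0 (-) EX@4 MEM@5 WB@6
I2 ld r3 <- r1: IF@3 ID@4 stall=0 (-) EX@5 MEM@6 WB@7
I3 add r2 <- r2,r3: IF@4 ID@5 stall=2 (RAW on I2.r3 (WB@7)) EX@8 MEM@9 WB@10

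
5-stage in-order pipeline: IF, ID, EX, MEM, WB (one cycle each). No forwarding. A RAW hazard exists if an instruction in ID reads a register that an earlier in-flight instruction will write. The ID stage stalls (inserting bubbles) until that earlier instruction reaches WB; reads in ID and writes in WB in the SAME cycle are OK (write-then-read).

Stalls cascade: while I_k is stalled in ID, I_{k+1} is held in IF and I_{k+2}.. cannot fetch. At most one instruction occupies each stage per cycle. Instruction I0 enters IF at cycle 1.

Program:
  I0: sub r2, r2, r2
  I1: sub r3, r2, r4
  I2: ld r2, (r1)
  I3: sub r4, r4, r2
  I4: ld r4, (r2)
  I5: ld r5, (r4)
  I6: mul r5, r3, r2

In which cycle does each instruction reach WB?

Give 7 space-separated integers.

Answer: 5 8 9 12 13 16 17

Derivation:
I0 sub r2 <- r2,r2: IF@1 ID@2 stall=0 (-) EX@3 MEM@4 WB@5
I1 sub r3 <- r2,r4: IF@2 ID@3 stall=2 (RAW on I0.r2 (WB@5)) EX@6 MEM@7 WB@8
I2 ld r2 <- r1: IF@3 ID@6 stall=0 (-) EX@7 MEM@8 WB@9
I3 sub r4 <- r4,r2: IF@6 ID@7 stall=2 (RAW on I2.r2 (WB@9)) EX@10 MEM@11 WB@12
I4 ld r4 <- r2: IF@7 ID@10 stall=0 (-) EX@11 MEM@12 WB@13
I5 ld r5 <- r4: IF@10 ID@11 stall=2 (RAW on I4.r4 (WB@13)) EX@14 MEM@15 WB@16
I6 mul r5 <- r3,r2: IF@11 ID@14 stall=0 (-) EX@15 MEM@16 WB@17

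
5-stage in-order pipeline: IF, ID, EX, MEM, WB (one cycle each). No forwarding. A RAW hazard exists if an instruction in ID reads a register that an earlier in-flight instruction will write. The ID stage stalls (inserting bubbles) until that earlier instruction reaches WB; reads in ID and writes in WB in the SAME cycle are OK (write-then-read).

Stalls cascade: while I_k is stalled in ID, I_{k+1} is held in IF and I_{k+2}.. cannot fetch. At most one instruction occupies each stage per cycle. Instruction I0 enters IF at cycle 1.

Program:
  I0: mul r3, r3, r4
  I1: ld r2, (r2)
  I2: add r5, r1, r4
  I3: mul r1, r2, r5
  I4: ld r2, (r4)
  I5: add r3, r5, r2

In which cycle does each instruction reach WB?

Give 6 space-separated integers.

I0 mul r3 <- r3,r4: IF@1 ID@2 stall=0 (-) EX@3 MEM@4 WB@5
I1 ld r2 <- r2: IF@2 ID@3 stall=0 (-) EX@4 MEM@5 WB@6
I2 add r5 <- r1,r4: IF@3 ID@4 stall=0 (-) EX@5 MEM@6 WB@7
I3 mul r1 <- r2,r5: IF@4 ID@5 stall=2 (RAW on I2.r5 (WB@7)) EX@8 MEM@9 WB@10
I4 ld r2 <- r4: IF@5 ID@8 stall=0 (-) EX@9 MEM@10 WB@11
I5 add r3 <- r5,r2: IF@8 ID@9 stall=2 (RAW on I4.r2 (WB@11)) EX@12 MEM@13 WB@14

Answer: 5 6 7 10 11 14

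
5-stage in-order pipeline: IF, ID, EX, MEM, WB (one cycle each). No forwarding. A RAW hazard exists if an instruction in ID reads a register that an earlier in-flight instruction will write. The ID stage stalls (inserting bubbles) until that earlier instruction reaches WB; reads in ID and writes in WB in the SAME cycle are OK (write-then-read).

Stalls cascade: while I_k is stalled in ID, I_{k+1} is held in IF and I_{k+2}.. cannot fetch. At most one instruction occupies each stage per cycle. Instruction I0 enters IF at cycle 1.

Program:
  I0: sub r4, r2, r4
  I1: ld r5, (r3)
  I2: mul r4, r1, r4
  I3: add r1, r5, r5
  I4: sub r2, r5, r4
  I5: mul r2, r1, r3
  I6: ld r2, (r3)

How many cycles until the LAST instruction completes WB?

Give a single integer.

I0 sub r4 <- r2,r4: IF@1 ID@2 stall=0 (-) EX@3 MEM@4 WB@5
I1 ld r5 <- r3: IF@2 ID@3 stall=0 (-) EX@4 MEM@5 WB@6
I2 mul r4 <- r1,r4: IF@3 ID@4 stall=1 (RAW on I0.r4 (WB@5)) EX@6 MEM@7 WB@8
I3 add r1 <- r5,r5: IF@4 ID@6 stall=0 (-) EX@7 MEM@8 WB@9
I4 sub r2 <- r5,r4: IF@6 ID@7 stall=1 (RAW on I2.r4 (WB@8)) EX@9 MEM@10 WB@11
I5 mul r2 <- r1,r3: IF@7 ID@9 stall=0 (-) EX@10 MEM@11 WB@12
I6 ld r2 <- r3: IF@9 ID@10 stall=0 (-) EX@11 MEM@12 WB@13

Answer: 13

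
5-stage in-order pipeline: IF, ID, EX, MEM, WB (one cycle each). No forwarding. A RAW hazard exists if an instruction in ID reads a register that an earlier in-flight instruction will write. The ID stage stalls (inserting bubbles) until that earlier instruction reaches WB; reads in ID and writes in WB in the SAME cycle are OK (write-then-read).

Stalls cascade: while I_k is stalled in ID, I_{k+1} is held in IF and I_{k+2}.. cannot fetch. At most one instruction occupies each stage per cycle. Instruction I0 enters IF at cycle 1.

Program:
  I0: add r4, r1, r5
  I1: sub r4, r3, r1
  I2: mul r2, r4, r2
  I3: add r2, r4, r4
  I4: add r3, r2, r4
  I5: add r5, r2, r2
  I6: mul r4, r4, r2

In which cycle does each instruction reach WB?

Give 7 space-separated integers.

I0 add r4 <- r1,r5: IF@1 ID@2 stall=0 (-) EX@3 MEM@4 WB@5
I1 sub r4 <- r3,r1: IF@2 ID@3 stall=0 (-) EX@4 MEM@5 WB@6
I2 mul r2 <- r4,r2: IF@3 ID@4 stall=2 (RAW on I1.r4 (WB@6)) EX@7 MEM@8 WB@9
I3 add r2 <- r4,r4: IF@4 ID@7 stall=0 (-) EX@8 MEM@9 WB@10
I4 add r3 <- r2,r4: IF@7 ID@8 stall=2 (RAW on I3.r2 (WB@10)) EX@11 MEM@12 WB@13
I5 add r5 <- r2,r2: IF@8 ID@11 stall=0 (-) EX@12 MEM@13 WB@14
I6 mul r4 <- r4,r2: IF@11 ID@12 stall=0 (-) EX@13 MEM@14 WB@15

Answer: 5 6 9 10 13 14 15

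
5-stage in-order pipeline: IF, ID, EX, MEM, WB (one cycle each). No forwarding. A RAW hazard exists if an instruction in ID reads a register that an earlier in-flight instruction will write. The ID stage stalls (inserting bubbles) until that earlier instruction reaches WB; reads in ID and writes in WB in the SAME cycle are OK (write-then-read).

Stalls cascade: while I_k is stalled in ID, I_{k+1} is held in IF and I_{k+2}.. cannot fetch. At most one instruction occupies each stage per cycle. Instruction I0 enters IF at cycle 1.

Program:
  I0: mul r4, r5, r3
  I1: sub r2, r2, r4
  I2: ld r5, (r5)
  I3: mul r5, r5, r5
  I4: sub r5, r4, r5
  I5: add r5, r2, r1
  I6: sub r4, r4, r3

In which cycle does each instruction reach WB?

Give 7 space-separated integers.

Answer: 5 8 9 12 15 16 17

Derivation:
I0 mul r4 <- r5,r3: IF@1 ID@2 stall=0 (-) EX@3 MEM@4 WB@5
I1 sub r2 <- r2,r4: IF@2 ID@3 stall=2 (RAW on I0.r4 (WB@5)) EX@6 MEM@7 WB@8
I2 ld r5 <- r5: IF@3 ID@6 stall=0 (-) EX@7 MEM@8 WB@9
I3 mul r5 <- r5,r5: IF@6 ID@7 stall=2 (RAW on I2.r5 (WB@9)) EX@10 MEM@11 WB@12
I4 sub r5 <- r4,r5: IF@7 ID@10 stall=2 (RAW on I3.r5 (WB@12)) EX@13 MEM@14 WB@15
I5 add r5 <- r2,r1: IF@10 ID@13 stall=0 (-) EX@14 MEM@15 WB@16
I6 sub r4 <- r4,r3: IF@13 ID@14 stall=0 (-) EX@15 MEM@16 WB@17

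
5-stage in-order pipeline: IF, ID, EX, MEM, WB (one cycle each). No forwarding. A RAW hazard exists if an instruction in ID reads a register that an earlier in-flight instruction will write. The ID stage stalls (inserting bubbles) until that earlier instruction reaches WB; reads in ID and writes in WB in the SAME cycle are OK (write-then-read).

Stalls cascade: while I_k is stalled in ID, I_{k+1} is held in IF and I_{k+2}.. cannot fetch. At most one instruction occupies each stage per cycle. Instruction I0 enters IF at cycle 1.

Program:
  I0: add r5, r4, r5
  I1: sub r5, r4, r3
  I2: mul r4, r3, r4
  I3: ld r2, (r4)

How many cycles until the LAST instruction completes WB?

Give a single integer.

Answer: 10

Derivation:
I0 add r5 <- r4,r5: IF@1 ID@2 stall=0 (-) EX@3 MEM@4 WB@5
I1 sub r5 <- r4,r3: IF@2 ID@3 stall=0 (-) EX@4 MEM@5 WB@6
I2 mul r4 <- r3,r4: IF@3 ID@4 stall=0 (-) EX@5 MEM@6 WB@7
I3 ld r2 <- r4: IF@4 ID@5 stall=2 (RAW on I2.r4 (WB@7)) EX@8 MEM@9 WB@10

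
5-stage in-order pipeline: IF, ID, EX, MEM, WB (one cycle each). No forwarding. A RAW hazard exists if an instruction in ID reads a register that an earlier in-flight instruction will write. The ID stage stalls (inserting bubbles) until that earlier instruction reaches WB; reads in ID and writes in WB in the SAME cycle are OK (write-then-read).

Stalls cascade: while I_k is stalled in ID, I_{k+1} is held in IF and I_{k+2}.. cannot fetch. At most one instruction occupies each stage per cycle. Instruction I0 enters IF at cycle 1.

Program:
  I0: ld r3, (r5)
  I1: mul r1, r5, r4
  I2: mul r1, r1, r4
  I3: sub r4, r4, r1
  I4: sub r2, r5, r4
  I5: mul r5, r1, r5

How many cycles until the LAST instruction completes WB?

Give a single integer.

I0 ld r3 <- r5: IF@1 ID@2 stall=0 (-) EX@3 MEM@4 WB@5
I1 mul r1 <- r5,r4: IF@2 ID@3 stall=0 (-) EX@4 MEM@5 WB@6
I2 mul r1 <- r1,r4: IF@3 ID@4 stall=2 (RAW on I1.r1 (WB@6)) EX@7 MEM@8 WB@9
I3 sub r4 <- r4,r1: IF@4 ID@7 stall=2 (RAW on I2.r1 (WB@9)) EX@10 MEM@11 WB@12
I4 sub r2 <- r5,r4: IF@7 ID@10 stall=2 (RAW on I3.r4 (WB@12)) EX@13 MEM@14 WB@15
I5 mul r5 <- r1,r5: IF@10 ID@13 stall=0 (-) EX@14 MEM@15 WB@16

Answer: 16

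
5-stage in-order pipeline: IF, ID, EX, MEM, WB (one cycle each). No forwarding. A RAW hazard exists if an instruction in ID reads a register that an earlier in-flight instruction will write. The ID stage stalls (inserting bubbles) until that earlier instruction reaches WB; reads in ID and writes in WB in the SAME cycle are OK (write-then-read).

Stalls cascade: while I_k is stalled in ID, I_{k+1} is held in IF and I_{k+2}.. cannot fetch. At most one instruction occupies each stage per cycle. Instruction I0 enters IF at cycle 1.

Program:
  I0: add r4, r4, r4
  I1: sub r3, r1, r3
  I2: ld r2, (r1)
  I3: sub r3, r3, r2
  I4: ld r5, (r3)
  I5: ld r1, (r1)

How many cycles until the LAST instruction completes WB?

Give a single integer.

I0 add r4 <- r4,r4: IF@1 ID@2 stall=0 (-) EX@3 MEM@4 WB@5
I1 sub r3 <- r1,r3: IF@2 ID@3 stall=0 (-) EX@4 MEM@5 WB@6
I2 ld r2 <- r1: IF@3 ID@4 stall=0 (-) EX@5 MEM@6 WB@7
I3 sub r3 <- r3,r2: IF@4 ID@5 stall=2 (RAW on I2.r2 (WB@7)) EX@8 MEM@9 WB@10
I4 ld r5 <- r3: IF@5 ID@8 stall=2 (RAW on I3.r3 (WB@10)) EX@11 MEM@12 WB@13
I5 ld r1 <- r1: IF@8 ID@11 stall=0 (-) EX@12 MEM@13 WB@14

Answer: 14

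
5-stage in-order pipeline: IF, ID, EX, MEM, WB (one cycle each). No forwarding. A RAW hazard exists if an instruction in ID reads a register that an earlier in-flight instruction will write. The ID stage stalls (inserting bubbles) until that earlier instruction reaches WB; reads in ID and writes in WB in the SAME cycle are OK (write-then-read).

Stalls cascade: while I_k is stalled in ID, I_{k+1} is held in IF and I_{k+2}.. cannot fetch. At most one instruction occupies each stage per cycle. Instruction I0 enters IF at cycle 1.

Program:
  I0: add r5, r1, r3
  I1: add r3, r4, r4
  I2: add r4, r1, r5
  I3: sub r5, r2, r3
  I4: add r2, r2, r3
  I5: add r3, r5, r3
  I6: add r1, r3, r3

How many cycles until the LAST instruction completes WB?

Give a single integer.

I0 add r5 <- r1,r3: IF@1 ID@2 stall=0 (-) EX@3 MEM@4 WB@5
I1 add r3 <- r4,r4: IF@2 ID@3 stall=0 (-) EX@4 MEM@5 WB@6
I2 add r4 <- r1,r5: IF@3 ID@4 stall=1 (RAW on I0.r5 (WB@5)) EX@6 MEM@7 WB@8
I3 sub r5 <- r2,r3: IF@4 ID@6 stall=0 (-) EX@7 MEM@8 WB@9
I4 add r2 <- r2,r3: IF@6 ID@7 stall=0 (-) EX@8 MEM@9 WB@10
I5 add r3 <- r5,r3: IF@7 ID@8 stall=1 (RAW on I3.r5 (WB@9)) EX@10 MEM@11 WB@12
I6 add r1 <- r3,r3: IF@8 ID@10 stall=2 (RAW on I5.r3 (WB@12)) EX@13 MEM@14 WB@15

Answer: 15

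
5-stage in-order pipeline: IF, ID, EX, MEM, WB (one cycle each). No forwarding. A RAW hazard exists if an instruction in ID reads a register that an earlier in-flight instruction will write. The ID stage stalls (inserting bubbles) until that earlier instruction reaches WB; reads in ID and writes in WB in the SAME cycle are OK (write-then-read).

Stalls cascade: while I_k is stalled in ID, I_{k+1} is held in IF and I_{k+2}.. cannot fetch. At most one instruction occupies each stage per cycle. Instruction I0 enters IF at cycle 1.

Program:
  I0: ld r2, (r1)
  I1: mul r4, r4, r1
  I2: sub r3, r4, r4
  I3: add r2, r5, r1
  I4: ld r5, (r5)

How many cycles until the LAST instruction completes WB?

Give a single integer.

I0 ld r2 <- r1: IF@1 ID@2 stall=0 (-) EX@3 MEM@4 WB@5
I1 mul r4 <- r4,r1: IF@2 ID@3 stall=0 (-) EX@4 MEM@5 WB@6
I2 sub r3 <- r4,r4: IF@3 ID@4 stall=2 (RAW on I1.r4 (WB@6)) EX@7 MEM@8 WB@9
I3 add r2 <- r5,r1: IF@4 ID@7 stall=0 (-) EX@8 MEM@9 WB@10
I4 ld r5 <- r5: IF@7 ID@8 stall=0 (-) EX@9 MEM@10 WB@11

Answer: 11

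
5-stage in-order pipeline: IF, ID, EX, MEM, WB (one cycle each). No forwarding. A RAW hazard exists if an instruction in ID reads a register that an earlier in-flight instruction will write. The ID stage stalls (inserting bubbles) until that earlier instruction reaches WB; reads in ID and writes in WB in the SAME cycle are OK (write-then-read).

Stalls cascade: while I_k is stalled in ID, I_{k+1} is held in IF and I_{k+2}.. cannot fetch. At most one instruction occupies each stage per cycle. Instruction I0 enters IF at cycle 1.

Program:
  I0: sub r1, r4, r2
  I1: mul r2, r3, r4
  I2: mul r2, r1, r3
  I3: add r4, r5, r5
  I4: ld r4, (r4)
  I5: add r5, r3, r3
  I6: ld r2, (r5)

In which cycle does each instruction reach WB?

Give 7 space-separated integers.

I0 sub r1 <- r4,r2: IF@1 ID@2 stall=0 (-) EX@3 MEM@4 WB@5
I1 mul r2 <- r3,r4: IF@2 ID@3 stall=0 (-) EX@4 MEM@5 WB@6
I2 mul r2 <- r1,r3: IF@3 ID@4 stall=1 (RAW on I0.r1 (WB@5)) EX@6 MEM@7 WB@8
I3 add r4 <- r5,r5: IF@4 ID@6 stall=0 (-) EX@7 MEM@8 WB@9
I4 ld r4 <- r4: IF@6 ID@7 stall=2 (RAW on I3.r4 (WB@9)) EX@10 MEM@11 WB@12
I5 add r5 <- r3,r3: IF@7 ID@10 stall=0 (-) EX@11 MEM@12 WB@13
I6 ld r2 <- r5: IF@10 ID@11 stall=2 (RAW on I5.r5 (WB@13)) EX@14 MEM@15 WB@16

Answer: 5 6 8 9 12 13 16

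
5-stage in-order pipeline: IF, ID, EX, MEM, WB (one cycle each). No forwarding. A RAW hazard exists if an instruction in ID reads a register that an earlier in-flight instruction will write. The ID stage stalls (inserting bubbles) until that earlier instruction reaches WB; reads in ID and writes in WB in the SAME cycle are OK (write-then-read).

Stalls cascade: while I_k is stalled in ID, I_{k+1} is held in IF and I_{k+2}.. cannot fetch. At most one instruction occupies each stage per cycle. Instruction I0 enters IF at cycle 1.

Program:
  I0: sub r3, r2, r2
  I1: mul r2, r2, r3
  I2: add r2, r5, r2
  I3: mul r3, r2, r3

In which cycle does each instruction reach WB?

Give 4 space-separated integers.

I0 sub r3 <- r2,r2: IF@1 ID@2 stall=0 (-) EX@3 MEM@4 WB@5
I1 mul r2 <- r2,r3: IF@2 ID@3 stall=2 (RAW on I0.r3 (WB@5)) EX@6 MEM@7 WB@8
I2 add r2 <- r5,r2: IF@3 ID@6 stall=2 (RAW on I1.r2 (WB@8)) EX@9 MEM@10 WB@11
I3 mul r3 <- r2,r3: IF@6 ID@9 stall=2 (RAW on I2.r2 (WB@11)) EX@12 MEM@13 WB@14

Answer: 5 8 11 14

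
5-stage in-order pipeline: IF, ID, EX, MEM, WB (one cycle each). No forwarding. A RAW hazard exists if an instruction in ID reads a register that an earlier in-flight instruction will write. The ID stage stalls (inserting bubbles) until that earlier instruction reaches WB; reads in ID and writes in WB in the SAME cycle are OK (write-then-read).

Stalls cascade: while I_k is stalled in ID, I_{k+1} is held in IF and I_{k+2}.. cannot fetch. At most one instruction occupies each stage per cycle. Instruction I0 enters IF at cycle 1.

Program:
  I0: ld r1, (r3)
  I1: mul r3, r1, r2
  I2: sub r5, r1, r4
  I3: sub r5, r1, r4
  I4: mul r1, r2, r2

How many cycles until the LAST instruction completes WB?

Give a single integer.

I0 ld r1 <- r3: IF@1 ID@2 stall=0 (-) EX@3 MEM@4 WB@5
I1 mul r3 <- r1,r2: IF@2 ID@3 stall=2 (RAW on I0.r1 (WB@5)) EX@6 MEM@7 WB@8
I2 sub r5 <- r1,r4: IF@3 ID@6 stall=0 (-) EX@7 MEM@8 WB@9
I3 sub r5 <- r1,r4: IF@6 ID@7 stall=0 (-) EX@8 MEM@9 WB@10
I4 mul r1 <- r2,r2: IF@7 ID@8 stall=0 (-) EX@9 MEM@10 WB@11

Answer: 11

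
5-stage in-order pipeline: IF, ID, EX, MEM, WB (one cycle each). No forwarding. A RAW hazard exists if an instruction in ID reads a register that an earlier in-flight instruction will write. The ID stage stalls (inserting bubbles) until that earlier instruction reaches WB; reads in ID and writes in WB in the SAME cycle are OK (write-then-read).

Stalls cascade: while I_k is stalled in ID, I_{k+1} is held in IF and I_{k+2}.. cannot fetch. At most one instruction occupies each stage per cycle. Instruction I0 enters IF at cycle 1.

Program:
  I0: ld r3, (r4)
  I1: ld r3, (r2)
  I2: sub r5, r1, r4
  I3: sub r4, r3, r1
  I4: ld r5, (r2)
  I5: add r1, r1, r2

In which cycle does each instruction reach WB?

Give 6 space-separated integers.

I0 ld r3 <- r4: IF@1 ID@2 stall=0 (-) EX@3 MEM@4 WB@5
I1 ld r3 <- r2: IF@2 ID@3 stall=0 (-) EX@4 MEM@5 WB@6
I2 sub r5 <- r1,r4: IF@3 ID@4 stall=0 (-) EX@5 MEM@6 WB@7
I3 sub r4 <- r3,r1: IF@4 ID@5 stall=1 (RAW on I1.r3 (WB@6)) EX@7 MEM@8 WB@9
I4 ld r5 <- r2: IF@5 ID@7 stall=0 (-) EX@8 MEM@9 WB@10
I5 add r1 <- r1,r2: IF@7 ID@8 stall=0 (-) EX@9 MEM@10 WB@11

Answer: 5 6 7 9 10 11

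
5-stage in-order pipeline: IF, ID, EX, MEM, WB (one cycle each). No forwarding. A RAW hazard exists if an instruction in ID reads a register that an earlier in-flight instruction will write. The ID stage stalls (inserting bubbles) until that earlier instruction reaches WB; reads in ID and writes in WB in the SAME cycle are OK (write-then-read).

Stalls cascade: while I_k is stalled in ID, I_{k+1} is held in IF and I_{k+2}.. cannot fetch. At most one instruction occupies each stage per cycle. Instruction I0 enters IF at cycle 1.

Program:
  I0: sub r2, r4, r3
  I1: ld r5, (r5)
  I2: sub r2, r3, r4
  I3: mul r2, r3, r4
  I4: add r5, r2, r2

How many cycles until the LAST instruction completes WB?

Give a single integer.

Answer: 11

Derivation:
I0 sub r2 <- r4,r3: IF@1 ID@2 stall=0 (-) EX@3 MEM@4 WB@5
I1 ld r5 <- r5: IF@2 ID@3 stall=0 (-) EX@4 MEM@5 WB@6
I2 sub r2 <- r3,r4: IF@3 ID@4 stall=0 (-) EX@5 MEM@6 WB@7
I3 mul r2 <- r3,r4: IF@4 ID@5 stall=0 (-) EX@6 MEM@7 WB@8
I4 add r5 <- r2,r2: IF@5 ID@6 stall=2 (RAW on I3.r2 (WB@8)) EX@9 MEM@10 WB@11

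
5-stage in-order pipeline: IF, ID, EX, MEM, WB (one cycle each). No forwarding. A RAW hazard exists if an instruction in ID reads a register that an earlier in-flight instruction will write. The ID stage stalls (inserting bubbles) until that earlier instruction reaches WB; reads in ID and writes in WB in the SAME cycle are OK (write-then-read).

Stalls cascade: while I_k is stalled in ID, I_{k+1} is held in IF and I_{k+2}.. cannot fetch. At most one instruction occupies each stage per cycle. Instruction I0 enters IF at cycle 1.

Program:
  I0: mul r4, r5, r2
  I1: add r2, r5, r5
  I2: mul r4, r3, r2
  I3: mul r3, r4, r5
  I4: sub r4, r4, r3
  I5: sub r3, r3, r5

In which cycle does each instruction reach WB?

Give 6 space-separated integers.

I0 mul r4 <- r5,r2: IF@1 ID@2 stall=0 (-) EX@3 MEM@4 WB@5
I1 add r2 <- r5,r5: IF@2 ID@3 stall=0 (-) EX@4 MEM@5 WB@6
I2 mul r4 <- r3,r2: IF@3 ID@4 stall=2 (RAW on I1.r2 (WB@6)) EX@7 MEM@8 WB@9
I3 mul r3 <- r4,r5: IF@4 ID@7 stall=2 (RAW on I2.r4 (WB@9)) EX@10 MEM@11 WB@12
I4 sub r4 <- r4,r3: IF@7 ID@10 stall=2 (RAW on I3.r3 (WB@12)) EX@13 MEM@14 WB@15
I5 sub r3 <- r3,r5: IF@10 ID@13 stall=0 (-) EX@14 MEM@15 WB@16

Answer: 5 6 9 12 15 16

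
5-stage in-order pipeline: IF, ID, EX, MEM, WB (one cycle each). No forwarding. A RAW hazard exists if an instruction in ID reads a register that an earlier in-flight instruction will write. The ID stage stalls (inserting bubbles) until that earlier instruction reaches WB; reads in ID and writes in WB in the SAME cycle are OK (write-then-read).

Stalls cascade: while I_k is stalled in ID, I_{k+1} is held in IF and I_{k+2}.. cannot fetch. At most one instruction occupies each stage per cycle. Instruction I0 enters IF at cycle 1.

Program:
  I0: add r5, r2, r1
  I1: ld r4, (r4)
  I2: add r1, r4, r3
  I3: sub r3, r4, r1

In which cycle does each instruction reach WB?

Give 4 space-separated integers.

I0 add r5 <- r2,r1: IF@1 ID@2 stall=0 (-) EX@3 MEM@4 WB@5
I1 ld r4 <- r4: IF@2 ID@3 stall=0 (-) EX@4 MEM@5 WB@6
I2 add r1 <- r4,r3: IF@3 ID@4 stall=2 (RAW on I1.r4 (WB@6)) EX@7 MEM@8 WB@9
I3 sub r3 <- r4,r1: IF@4 ID@7 stall=2 (RAW on I2.r1 (WB@9)) EX@10 MEM@11 WB@12

Answer: 5 6 9 12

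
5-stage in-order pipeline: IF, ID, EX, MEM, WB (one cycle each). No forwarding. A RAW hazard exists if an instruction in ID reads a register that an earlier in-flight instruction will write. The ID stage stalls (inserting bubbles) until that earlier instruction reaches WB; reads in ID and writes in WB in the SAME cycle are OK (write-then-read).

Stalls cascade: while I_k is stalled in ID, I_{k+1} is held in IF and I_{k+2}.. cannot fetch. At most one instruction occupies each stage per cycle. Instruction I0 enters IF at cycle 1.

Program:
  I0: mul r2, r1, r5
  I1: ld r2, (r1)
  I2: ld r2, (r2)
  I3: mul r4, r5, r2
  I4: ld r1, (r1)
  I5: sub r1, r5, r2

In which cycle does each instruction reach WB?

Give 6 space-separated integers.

Answer: 5 6 9 12 13 14

Derivation:
I0 mul r2 <- r1,r5: IF@1 ID@2 stall=0 (-) EX@3 MEM@4 WB@5
I1 ld r2 <- r1: IF@2 ID@3 stall=0 (-) EX@4 MEM@5 WB@6
I2 ld r2 <- r2: IF@3 ID@4 stall=2 (RAW on I1.r2 (WB@6)) EX@7 MEM@8 WB@9
I3 mul r4 <- r5,r2: IF@4 ID@7 stall=2 (RAW on I2.r2 (WB@9)) EX@10 MEM@11 WB@12
I4 ld r1 <- r1: IF@7 ID@10 stall=0 (-) EX@11 MEM@12 WB@13
I5 sub r1 <- r5,r2: IF@10 ID@11 stall=0 (-) EX@12 MEM@13 WB@14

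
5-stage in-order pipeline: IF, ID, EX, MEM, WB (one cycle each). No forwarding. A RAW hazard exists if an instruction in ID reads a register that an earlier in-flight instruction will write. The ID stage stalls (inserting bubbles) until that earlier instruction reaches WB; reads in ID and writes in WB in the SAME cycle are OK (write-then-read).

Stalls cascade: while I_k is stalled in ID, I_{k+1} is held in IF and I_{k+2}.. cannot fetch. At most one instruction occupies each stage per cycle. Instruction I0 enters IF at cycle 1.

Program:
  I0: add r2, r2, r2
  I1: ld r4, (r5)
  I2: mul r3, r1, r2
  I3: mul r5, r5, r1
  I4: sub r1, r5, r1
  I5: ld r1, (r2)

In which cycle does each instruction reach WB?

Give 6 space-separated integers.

Answer: 5 6 8 9 12 13

Derivation:
I0 add r2 <- r2,r2: IF@1 ID@2 stall=0 (-) EX@3 MEM@4 WB@5
I1 ld r4 <- r5: IF@2 ID@3 stall=0 (-) EX@4 MEM@5 WB@6
I2 mul r3 <- r1,r2: IF@3 ID@4 stall=1 (RAW on I0.r2 (WB@5)) EX@6 MEM@7 WB@8
I3 mul r5 <- r5,r1: IF@4 ID@6 stall=0 (-) EX@7 MEM@8 WB@9
I4 sub r1 <- r5,r1: IF@6 ID@7 stall=2 (RAW on I3.r5 (WB@9)) EX@10 MEM@11 WB@12
I5 ld r1 <- r2: IF@7 ID@10 stall=0 (-) EX@11 MEM@12 WB@13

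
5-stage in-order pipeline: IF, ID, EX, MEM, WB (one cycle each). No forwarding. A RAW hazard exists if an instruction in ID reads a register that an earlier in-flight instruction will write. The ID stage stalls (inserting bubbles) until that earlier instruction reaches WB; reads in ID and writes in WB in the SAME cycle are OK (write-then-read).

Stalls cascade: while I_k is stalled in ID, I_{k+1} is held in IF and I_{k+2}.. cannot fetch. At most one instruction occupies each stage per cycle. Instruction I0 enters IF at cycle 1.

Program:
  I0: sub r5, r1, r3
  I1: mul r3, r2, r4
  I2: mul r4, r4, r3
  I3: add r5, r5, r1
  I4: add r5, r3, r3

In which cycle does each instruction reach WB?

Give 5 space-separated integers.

Answer: 5 6 9 10 11

Derivation:
I0 sub r5 <- r1,r3: IF@1 ID@2 stall=0 (-) EX@3 MEM@4 WB@5
I1 mul r3 <- r2,r4: IF@2 ID@3 stall=0 (-) EX@4 MEM@5 WB@6
I2 mul r4 <- r4,r3: IF@3 ID@4 stall=2 (RAW on I1.r3 (WB@6)) EX@7 MEM@8 WB@9
I3 add r5 <- r5,r1: IF@4 ID@7 stall=0 (-) EX@8 MEM@9 WB@10
I4 add r5 <- r3,r3: IF@7 ID@8 stall=0 (-) EX@9 MEM@10 WB@11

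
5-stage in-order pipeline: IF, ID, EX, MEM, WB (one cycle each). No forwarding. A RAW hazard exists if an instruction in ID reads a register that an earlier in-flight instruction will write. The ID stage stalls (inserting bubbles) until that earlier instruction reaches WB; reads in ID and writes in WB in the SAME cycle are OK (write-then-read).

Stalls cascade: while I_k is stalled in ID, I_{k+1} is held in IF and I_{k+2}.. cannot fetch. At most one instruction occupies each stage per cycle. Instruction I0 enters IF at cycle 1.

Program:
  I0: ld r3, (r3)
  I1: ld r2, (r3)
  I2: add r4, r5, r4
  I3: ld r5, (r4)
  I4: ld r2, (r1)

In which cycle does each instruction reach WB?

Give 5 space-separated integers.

I0 ld r3 <- r3: IF@1 ID@2 stall=0 (-) EX@3 MEM@4 WB@5
I1 ld r2 <- r3: IF@2 ID@3 stall=2 (RAW on I0.r3 (WB@5)) EX@6 MEM@7 WB@8
I2 add r4 <- r5,r4: IF@3 ID@6 stall=0 (-) EX@7 MEM@8 WB@9
I3 ld r5 <- r4: IF@6 ID@7 stall=2 (RAW on I2.r4 (WB@9)) EX@10 MEM@11 WB@12
I4 ld r2 <- r1: IF@7 ID@10 stall=0 (-) EX@11 MEM@12 WB@13

Answer: 5 8 9 12 13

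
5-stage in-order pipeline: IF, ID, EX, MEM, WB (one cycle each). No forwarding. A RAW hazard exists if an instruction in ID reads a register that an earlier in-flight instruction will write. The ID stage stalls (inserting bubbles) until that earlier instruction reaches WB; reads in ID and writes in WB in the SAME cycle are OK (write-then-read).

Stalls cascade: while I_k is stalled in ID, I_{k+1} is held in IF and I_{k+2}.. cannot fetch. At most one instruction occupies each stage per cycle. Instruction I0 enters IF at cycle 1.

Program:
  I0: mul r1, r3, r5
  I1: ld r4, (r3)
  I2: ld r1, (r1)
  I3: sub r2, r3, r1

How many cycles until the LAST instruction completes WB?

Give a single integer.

Answer: 11

Derivation:
I0 mul r1 <- r3,r5: IF@1 ID@2 stall=0 (-) EX@3 MEM@4 WB@5
I1 ld r4 <- r3: IF@2 ID@3 stall=0 (-) EX@4 MEM@5 WB@6
I2 ld r1 <- r1: IF@3 ID@4 stall=1 (RAW on I0.r1 (WB@5)) EX@6 MEM@7 WB@8
I3 sub r2 <- r3,r1: IF@4 ID@6 stall=2 (RAW on I2.r1 (WB@8)) EX@9 MEM@10 WB@11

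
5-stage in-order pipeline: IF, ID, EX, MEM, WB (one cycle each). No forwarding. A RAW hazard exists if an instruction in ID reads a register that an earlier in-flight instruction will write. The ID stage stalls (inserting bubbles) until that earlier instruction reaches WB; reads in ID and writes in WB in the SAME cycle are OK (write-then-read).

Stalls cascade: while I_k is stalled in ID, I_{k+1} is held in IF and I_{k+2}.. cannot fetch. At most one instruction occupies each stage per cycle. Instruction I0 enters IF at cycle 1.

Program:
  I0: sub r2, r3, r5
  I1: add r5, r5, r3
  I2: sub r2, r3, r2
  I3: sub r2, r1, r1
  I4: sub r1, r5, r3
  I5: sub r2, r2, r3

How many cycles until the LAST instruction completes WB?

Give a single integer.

I0 sub r2 <- r3,r5: IF@1 ID@2 stall=0 (-) EX@3 MEM@4 WB@5
I1 add r5 <- r5,r3: IF@2 ID@3 stall=0 (-) EX@4 MEM@5 WB@6
I2 sub r2 <- r3,r2: IF@3 ID@4 stall=1 (RAW on I0.r2 (WB@5)) EX@6 MEM@7 WB@8
I3 sub r2 <- r1,r1: IF@4 ID@6 stall=0 (-) EX@7 MEM@8 WB@9
I4 sub r1 <- r5,r3: IF@6 ID@7 stall=0 (-) EX@8 MEM@9 WB@10
I5 sub r2 <- r2,r3: IF@7 ID@8 stall=1 (RAW on I3.r2 (WB@9)) EX@10 MEM@11 WB@12

Answer: 12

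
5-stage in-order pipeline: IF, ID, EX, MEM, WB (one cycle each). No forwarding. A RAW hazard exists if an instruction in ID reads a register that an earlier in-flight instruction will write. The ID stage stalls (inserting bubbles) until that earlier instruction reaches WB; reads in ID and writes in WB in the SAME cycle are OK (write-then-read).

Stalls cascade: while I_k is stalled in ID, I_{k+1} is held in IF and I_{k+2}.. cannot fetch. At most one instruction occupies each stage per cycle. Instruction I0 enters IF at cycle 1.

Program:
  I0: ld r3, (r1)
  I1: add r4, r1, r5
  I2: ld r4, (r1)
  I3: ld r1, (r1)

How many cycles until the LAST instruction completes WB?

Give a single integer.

Answer: 8

Derivation:
I0 ld r3 <- r1: IF@1 ID@2 stall=0 (-) EX@3 MEM@4 WB@5
I1 add r4 <- r1,r5: IF@2 ID@3 stall=0 (-) EX@4 MEM@5 WB@6
I2 ld r4 <- r1: IF@3 ID@4 stall=0 (-) EX@5 MEM@6 WB@7
I3 ld r1 <- r1: IF@4 ID@5 stall=0 (-) EX@6 MEM@7 WB@8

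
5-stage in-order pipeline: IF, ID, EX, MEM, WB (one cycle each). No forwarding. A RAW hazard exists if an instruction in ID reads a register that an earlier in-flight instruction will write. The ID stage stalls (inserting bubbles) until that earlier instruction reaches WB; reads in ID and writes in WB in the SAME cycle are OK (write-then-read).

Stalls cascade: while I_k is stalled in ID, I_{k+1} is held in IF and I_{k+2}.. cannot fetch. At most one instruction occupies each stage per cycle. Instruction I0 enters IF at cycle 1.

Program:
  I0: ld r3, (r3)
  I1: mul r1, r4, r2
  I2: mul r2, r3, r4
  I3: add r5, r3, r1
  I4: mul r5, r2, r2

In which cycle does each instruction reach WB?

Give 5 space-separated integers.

I0 ld r3 <- r3: IF@1 ID@2 stall=0 (-) EX@3 MEM@4 WB@5
I1 mul r1 <- r4,r2: IF@2 ID@3 stall=0 (-) EX@4 MEM@5 WB@6
I2 mul r2 <- r3,r4: IF@3 ID@4 stall=1 (RAW on I0.r3 (WB@5)) EX@6 MEM@7 WB@8
I3 add r5 <- r3,r1: IF@4 ID@6 stall=0 (-) EX@7 MEM@8 WB@9
I4 mul r5 <- r2,r2: IF@6 ID@7 stall=1 (RAW on I2.r2 (WB@8)) EX@9 MEM@10 WB@11

Answer: 5 6 8 9 11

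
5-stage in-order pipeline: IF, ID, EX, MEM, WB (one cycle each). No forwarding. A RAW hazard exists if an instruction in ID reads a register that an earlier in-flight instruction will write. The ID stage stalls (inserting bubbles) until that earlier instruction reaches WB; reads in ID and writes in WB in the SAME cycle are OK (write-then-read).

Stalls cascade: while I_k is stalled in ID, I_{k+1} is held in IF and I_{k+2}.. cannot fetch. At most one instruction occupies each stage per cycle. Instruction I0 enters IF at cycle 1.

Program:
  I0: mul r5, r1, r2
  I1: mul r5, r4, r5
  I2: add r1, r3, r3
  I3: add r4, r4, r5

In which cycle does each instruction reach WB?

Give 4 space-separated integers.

I0 mul r5 <- r1,r2: IF@1 ID@2 stall=0 (-) EX@3 MEM@4 WB@5
I1 mul r5 <- r4,r5: IF@2 ID@3 stall=2 (RAW on I0.r5 (WB@5)) EX@6 MEM@7 WB@8
I2 add r1 <- r3,r3: IF@3 ID@6 stall=0 (-) EX@7 MEM@8 WB@9
I3 add r4 <- r4,r5: IF@6 ID@7 stall=1 (RAW on I1.r5 (WB@8)) EX@9 MEM@10 WB@11

Answer: 5 8 9 11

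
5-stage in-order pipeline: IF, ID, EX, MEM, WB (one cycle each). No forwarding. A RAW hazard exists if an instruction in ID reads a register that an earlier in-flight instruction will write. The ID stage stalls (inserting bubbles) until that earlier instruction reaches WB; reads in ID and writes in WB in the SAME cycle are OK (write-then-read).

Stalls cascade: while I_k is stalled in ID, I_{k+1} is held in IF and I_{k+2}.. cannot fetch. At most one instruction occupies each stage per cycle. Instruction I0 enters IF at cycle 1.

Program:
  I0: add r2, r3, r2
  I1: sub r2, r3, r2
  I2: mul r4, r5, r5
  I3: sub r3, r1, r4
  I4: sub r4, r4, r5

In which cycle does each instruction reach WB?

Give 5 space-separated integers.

Answer: 5 8 9 12 13

Derivation:
I0 add r2 <- r3,r2: IF@1 ID@2 stall=0 (-) EX@3 MEM@4 WB@5
I1 sub r2 <- r3,r2: IF@2 ID@3 stall=2 (RAW on I0.r2 (WB@5)) EX@6 MEM@7 WB@8
I2 mul r4 <- r5,r5: IF@3 ID@6 stall=0 (-) EX@7 MEM@8 WB@9
I3 sub r3 <- r1,r4: IF@6 ID@7 stall=2 (RAW on I2.r4 (WB@9)) EX@10 MEM@11 WB@12
I4 sub r4 <- r4,r5: IF@7 ID@10 stall=0 (-) EX@11 MEM@12 WB@13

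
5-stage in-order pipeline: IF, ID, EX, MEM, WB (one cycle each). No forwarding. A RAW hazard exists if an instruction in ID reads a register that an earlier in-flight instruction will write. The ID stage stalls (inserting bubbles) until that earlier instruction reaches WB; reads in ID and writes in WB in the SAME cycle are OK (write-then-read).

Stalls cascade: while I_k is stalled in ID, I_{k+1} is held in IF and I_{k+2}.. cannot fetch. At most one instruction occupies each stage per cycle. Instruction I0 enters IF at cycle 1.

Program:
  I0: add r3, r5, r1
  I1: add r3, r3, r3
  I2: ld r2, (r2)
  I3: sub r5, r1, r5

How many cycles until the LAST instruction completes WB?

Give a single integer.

I0 add r3 <- r5,r1: IF@1 ID@2 stall=0 (-) EX@3 MEM@4 WB@5
I1 add r3 <- r3,r3: IF@2 ID@3 stall=2 (RAW on I0.r3 (WB@5)) EX@6 MEM@7 WB@8
I2 ld r2 <- r2: IF@3 ID@6 stall=0 (-) EX@7 MEM@8 WB@9
I3 sub r5 <- r1,r5: IF@6 ID@7 stall=0 (-) EX@8 MEM@9 WB@10

Answer: 10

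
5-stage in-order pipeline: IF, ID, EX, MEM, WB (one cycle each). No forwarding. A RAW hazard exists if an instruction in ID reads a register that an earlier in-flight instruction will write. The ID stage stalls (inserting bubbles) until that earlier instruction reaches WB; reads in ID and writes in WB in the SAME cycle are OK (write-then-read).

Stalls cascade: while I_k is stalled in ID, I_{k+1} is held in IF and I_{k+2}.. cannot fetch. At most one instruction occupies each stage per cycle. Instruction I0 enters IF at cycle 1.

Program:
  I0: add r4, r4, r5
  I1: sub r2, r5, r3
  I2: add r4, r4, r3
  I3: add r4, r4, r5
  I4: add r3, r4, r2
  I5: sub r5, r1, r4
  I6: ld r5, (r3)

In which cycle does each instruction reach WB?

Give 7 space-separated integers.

I0 add r4 <- r4,r5: IF@1 ID@2 stall=0 (-) EX@3 MEM@4 WB@5
I1 sub r2 <- r5,r3: IF@2 ID@3 stall=0 (-) EX@4 MEM@5 WB@6
I2 add r4 <- r4,r3: IF@3 ID@4 stall=1 (RAW on I0.r4 (WB@5)) EX@6 MEM@7 WB@8
I3 add r4 <- r4,r5: IF@4 ID@6 stall=2 (RAW on I2.r4 (WB@8)) EX@9 MEM@10 WB@11
I4 add r3 <- r4,r2: IF@6 ID@9 stall=2 (RAW on I3.r4 (WB@11)) EX@12 MEM@13 WB@14
I5 sub r5 <- r1,r4: IF@9 ID@12 stall=0 (-) EX@13 MEM@14 WB@15
I6 ld r5 <- r3: IF@12 ID@13 stall=1 (RAW on I4.r3 (WB@14)) EX@15 MEM@16 WB@17

Answer: 5 6 8 11 14 15 17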